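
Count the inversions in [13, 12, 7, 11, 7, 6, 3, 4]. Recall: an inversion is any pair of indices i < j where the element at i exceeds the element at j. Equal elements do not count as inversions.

Sweep left to right; for each value list the smaller values that follow it:
13 → 12, 7, 11, 7, 6, 3, 4 → 7
12 → 7, 11, 7, 6, 3, 4 → 6
7 → 6, 3, 4 → 3
11 → 7, 6, 3, 4 → 4
7 → 6, 3, 4 → 3
6 → 3, 4 → 2
3 → none → 0
4 → none → 0
Sum: 7 + 6 + 3 + 4 + 3 + 2 + 0 + 0 = 25

25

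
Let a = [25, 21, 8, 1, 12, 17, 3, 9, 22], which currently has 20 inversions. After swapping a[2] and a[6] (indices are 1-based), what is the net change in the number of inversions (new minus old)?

-1

Positions 2 and 6 hold 21 and 17; after swapping, the array is [25, 17, 8, 1, 12, 21, 3, 9, 22].
Element-by-element contributions:
25: 8
17: 5
8: 2
1: 0
12: 2
21: 2
3: 0
9: 0
22: 0
Sum: 8 + 5 + 2 + 0 + 2 + 2 + 0 + 0 + 0 = 19
Change: 19 − 20 = -1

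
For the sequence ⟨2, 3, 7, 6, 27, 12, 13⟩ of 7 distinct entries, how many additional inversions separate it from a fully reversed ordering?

Maximum inversions for 7 distinct elements is C(7, 2) = 7·6/2 = 21.
Current inversions — for each element, count later smaller elements:
2: 0
3: 0
7: 1
6: 0
27: 2
12: 0
13: 0
Current total: 0 + 0 + 1 + 0 + 2 + 0 + 0 = 3
Shortfall: 21 − 3 = 18

18 inversions short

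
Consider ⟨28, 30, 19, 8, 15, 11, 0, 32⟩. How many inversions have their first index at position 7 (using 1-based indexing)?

0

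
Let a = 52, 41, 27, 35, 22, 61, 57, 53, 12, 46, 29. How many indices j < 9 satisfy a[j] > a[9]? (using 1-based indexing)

8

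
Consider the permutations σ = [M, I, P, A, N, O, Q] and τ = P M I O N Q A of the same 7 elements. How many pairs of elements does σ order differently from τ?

Assign each item its position (1..7) in the first ordering, then rewrite the second ordering as that position sequence:
positions: M→1, I→2, P→3, A→4, N→5, O→6, Q→7
second ordering as positions: [3, 1, 2, 6, 5, 7, 4]
Discordant pairs = inversions in this position sequence.
3: 1, 2 → 2
1: 0
2: 0
6: 5, 4 → 2
5: 4 → 1
7: 4 → 1
4: 0
Total: 2 + 0 + 0 + 2 + 1 + 1 + 0 = 6

6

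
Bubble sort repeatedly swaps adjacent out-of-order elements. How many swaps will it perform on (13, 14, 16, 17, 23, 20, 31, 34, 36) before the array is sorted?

The minimum number of adjacent swaps to sort an array equals its inversion count, since every such swap removes exactly one inversion.
Count inversions — for each element, later elements that are smaller:
13: none → 0
14: none → 0
16: none → 0
17: none → 0
23: 20 → 1
20: none → 0
31: none → 0
34: none → 0
36: none → 0
Total inversions: 0 + 0 + 0 + 0 + 1 + 0 + 0 + 0 + 0 = 1

1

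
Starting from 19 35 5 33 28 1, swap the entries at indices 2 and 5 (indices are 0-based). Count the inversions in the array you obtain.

9

Positions 2 and 5 hold 5 and 1; after swapping, the array is [19, 35, 1, 33, 28, 5].
Sweep left to right; for each value list the smaller values that follow it:
19 → 1, 5 → 2
35 → 1, 33, 28, 5 → 4
1 → none → 0
33 → 28, 5 → 2
28 → 5 → 1
5 → none → 0
Sum: 2 + 4 + 0 + 2 + 1 + 0 = 9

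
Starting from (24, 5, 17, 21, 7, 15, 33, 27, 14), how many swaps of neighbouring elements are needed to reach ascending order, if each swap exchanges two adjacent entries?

There are 16 swaps.

The minimum number of adjacent swaps to sort an array equals its inversion count, since every such swap removes exactly one inversion.
Count inversions — for each element, later elements that are smaller:
24: 5, 17, 21, 7, 15, 14 → 6
5: none → 0
17: 7, 15, 14 → 3
21: 7, 15, 14 → 3
7: none → 0
15: 14 → 1
33: 27, 14 → 2
27: 14 → 1
14: none → 0
Total inversions: 6 + 0 + 3 + 3 + 0 + 1 + 2 + 1 + 0 = 16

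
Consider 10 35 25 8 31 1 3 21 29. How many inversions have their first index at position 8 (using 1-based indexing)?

0

The element at index 8 is 21.
Elements after it: 29
None of them are smaller than 21.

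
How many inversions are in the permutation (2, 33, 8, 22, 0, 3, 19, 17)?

14 inversions

For each element, count later entries that are smaller:
2: 1
33: 6
8: 2
22: 4
0: 0
3: 0
19: 1
17: 0
Sum: 1 + 6 + 2 + 4 + 0 + 0 + 1 + 0 = 14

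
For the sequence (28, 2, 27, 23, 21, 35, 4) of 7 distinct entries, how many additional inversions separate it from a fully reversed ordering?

9 inversions short

Maximum inversions for 7 distinct elements is C(7, 2) = 7·6/2 = 21.
Current inversions — for each element, count later smaller elements:
28: 5
2: 0
27: 3
23: 2
21: 1
35: 1
4: 0
Current total: 5 + 0 + 3 + 2 + 1 + 1 + 0 = 12
Shortfall: 21 − 12 = 9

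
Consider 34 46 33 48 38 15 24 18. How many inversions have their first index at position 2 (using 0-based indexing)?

The element at index 2 is 33.
Elements after it: 48, 38, 15, 24, 18
Those smaller than 33: 15, 24, 18

3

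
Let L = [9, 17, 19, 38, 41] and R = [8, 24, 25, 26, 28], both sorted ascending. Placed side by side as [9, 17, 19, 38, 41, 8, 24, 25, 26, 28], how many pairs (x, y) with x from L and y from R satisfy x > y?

13

Count, for every r in R, how many entries of L exceed r:
r = 8: 9, 17, 19, 38, 41 → 5
r = 24: 38, 41 → 2
r = 25: 38, 41 → 2
r = 26: 38, 41 → 2
r = 28: 38, 41 → 2
Cross-inversions: 5 + 2 + 2 + 2 + 2 = 13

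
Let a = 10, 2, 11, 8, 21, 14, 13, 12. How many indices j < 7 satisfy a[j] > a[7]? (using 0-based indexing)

The element at index 7 is 12.
Elements before it: 10, 2, 11, 8, 21, 14, 13
Those larger than 12: 21, 14, 13

3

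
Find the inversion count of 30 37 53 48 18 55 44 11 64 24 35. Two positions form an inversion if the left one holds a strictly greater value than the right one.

Element-by-element contributions:
30 → 18, 11, 24 → 3
37 → 18, 11, 24, 35 → 4
53 → 48, 18, 44, 11, 24, 35 → 6
48 → 18, 44, 11, 24, 35 → 5
18 → 11 → 1
55 → 44, 11, 24, 35 → 4
44 → 11, 24, 35 → 3
11 → none → 0
64 → 24, 35 → 2
24 → none → 0
35 → none → 0
Sum: 3 + 4 + 6 + 5 + 1 + 4 + 3 + 0 + 2 + 0 + 0 = 28

28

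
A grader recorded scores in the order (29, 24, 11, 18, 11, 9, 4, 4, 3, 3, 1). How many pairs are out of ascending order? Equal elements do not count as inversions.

51

Sweep left to right; for each value list the smaller values that follow it:
29: 10
24: 9
11: 6
18: 7
11: 6
9: 5
4: 3
4: 3
3: 1
3: 1
1: 0
Sum: 10 + 9 + 6 + 7 + 6 + 5 + 3 + 3 + 1 + 1 + 0 = 51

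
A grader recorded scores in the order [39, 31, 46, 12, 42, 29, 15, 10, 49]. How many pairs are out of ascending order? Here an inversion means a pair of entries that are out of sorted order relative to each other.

Sweep left to right; for each value list the smaller values that follow it:
39 → 31, 12, 29, 15, 10 → 5
31 → 12, 29, 15, 10 → 4
46 → 12, 42, 29, 15, 10 → 5
12 → 10 → 1
42 → 29, 15, 10 → 3
29 → 15, 10 → 2
15 → 10 → 1
10 → none → 0
49 → none → 0
Sum: 5 + 4 + 5 + 1 + 3 + 2 + 1 + 0 + 0 = 21

21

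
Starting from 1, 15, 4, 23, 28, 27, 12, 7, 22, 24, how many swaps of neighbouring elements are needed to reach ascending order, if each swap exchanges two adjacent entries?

16

Each adjacent swap fixes exactly one inversion, so the minimum swap count equals the number of inversions.
Count inversions — for each element, later elements that are smaller:
1: none → 0
15: 4, 12, 7 → 3
4: none → 0
23: 12, 7, 22 → 3
28: 27, 12, 7, 22, 24 → 5
27: 12, 7, 22, 24 → 4
12: 7 → 1
7: none → 0
22: none → 0
24: none → 0
Total inversions: 0 + 3 + 0 + 3 + 5 + 4 + 1 + 0 + 0 + 0 = 16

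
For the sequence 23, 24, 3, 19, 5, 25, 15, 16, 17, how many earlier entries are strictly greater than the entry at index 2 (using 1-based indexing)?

0 such elements

The element at index 2 is 24.
Elements before it: 23
None of them are larger than 24.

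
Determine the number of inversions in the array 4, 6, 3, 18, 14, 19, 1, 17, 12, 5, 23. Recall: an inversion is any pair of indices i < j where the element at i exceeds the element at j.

Element-by-element contributions:
4: 2
6: 3
3: 1
18: 5
14: 3
19: 4
1: 0
17: 2
12: 1
5: 0
23: 0
Sum: 2 + 3 + 1 + 5 + 3 + 4 + 0 + 2 + 1 + 0 + 0 = 21

21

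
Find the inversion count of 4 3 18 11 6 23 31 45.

4 inversions

Sweep left to right; for each value list the smaller values that follow it:
4 → 3 → 1
3 → none → 0
18 → 11, 6 → 2
11 → 6 → 1
6 → none → 0
23 → none → 0
31 → none → 0
45 → none → 0
Sum: 1 + 0 + 2 + 1 + 0 + 0 + 0 + 0 = 4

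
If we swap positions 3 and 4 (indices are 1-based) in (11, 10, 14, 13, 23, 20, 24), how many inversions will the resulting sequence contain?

There are 2 inversions.

Positions 3 and 4 hold 14 and 13; after swapping, the array is [11, 10, 13, 14, 23, 20, 24].
Element-by-element contributions:
11: 1
10: 0
13: 0
14: 0
23: 1
20: 0
24: 0
Sum: 1 + 0 + 0 + 0 + 1 + 0 + 0 = 2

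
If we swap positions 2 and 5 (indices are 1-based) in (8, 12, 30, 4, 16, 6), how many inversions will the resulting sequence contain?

Inversions: 9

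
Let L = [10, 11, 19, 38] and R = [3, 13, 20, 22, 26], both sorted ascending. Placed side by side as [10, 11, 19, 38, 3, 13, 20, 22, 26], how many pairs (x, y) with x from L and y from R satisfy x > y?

For each element r of the right run, count left-run elements greater than r:
r = 3: 10, 11, 19, 38 → 4
r = 13: 19, 38 → 2
r = 20: 38 → 1
r = 22: 38 → 1
r = 26: 38 → 1
Cross-inversions: 4 + 2 + 1 + 1 + 1 = 9

There are 9 split inversions.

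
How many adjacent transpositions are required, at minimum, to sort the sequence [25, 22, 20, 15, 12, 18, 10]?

Each adjacent swap fixes exactly one inversion, so the minimum swap count equals the number of inversions.
Count inversions — for each element, later elements that are smaller:
25: 22, 20, 15, 12, 18, 10 → 6
22: 20, 15, 12, 18, 10 → 5
20: 15, 12, 18, 10 → 4
15: 12, 10 → 2
12: 10 → 1
18: 10 → 1
10: none → 0
Total inversions: 6 + 5 + 4 + 2 + 1 + 1 + 0 = 19

19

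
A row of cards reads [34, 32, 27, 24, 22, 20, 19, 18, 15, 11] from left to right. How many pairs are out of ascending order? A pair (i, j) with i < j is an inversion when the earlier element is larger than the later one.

45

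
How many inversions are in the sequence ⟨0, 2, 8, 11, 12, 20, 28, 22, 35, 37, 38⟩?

Element-by-element contributions:
0 → none → 0
2 → none → 0
8 → none → 0
11 → none → 0
12 → none → 0
20 → none → 0
28 → 22 → 1
22 → none → 0
35 → none → 0
37 → none → 0
38 → none → 0
Sum: 0 + 0 + 0 + 0 + 0 + 0 + 1 + 0 + 0 + 0 + 0 = 1

There is 1 inversion.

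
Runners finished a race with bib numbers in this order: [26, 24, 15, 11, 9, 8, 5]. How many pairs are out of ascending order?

Sweep left to right; for each value list the smaller values that follow it:
26 → 24, 15, 11, 9, 8, 5 → 6
24 → 15, 11, 9, 8, 5 → 5
15 → 11, 9, 8, 5 → 4
11 → 9, 8, 5 → 3
9 → 8, 5 → 2
8 → 5 → 1
5 → none → 0
Sum: 6 + 5 + 4 + 3 + 2 + 1 + 0 = 21

21 out-of-order pairs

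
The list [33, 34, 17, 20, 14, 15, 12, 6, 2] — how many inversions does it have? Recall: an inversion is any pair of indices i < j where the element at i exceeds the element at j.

33

For each element, count later entries that are smaller:
33: 7
34: 7
17: 5
20: 5
14: 3
15: 3
12: 2
6: 1
2: 0
Sum: 7 + 7 + 5 + 5 + 3 + 3 + 2 + 1 + 0 = 33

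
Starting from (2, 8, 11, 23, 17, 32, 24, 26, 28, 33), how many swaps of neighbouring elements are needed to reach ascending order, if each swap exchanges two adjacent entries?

4 swaps

The minimum number of adjacent swaps to sort an array equals its inversion count, since every such swap removes exactly one inversion.
Count inversions — for each element, later elements that are smaller:
2: none → 0
8: none → 0
11: none → 0
23: 17 → 1
17: none → 0
32: 24, 26, 28 → 3
24: none → 0
26: none → 0
28: none → 0
33: none → 0
Total inversions: 0 + 0 + 0 + 1 + 0 + 3 + 0 + 0 + 0 + 0 = 4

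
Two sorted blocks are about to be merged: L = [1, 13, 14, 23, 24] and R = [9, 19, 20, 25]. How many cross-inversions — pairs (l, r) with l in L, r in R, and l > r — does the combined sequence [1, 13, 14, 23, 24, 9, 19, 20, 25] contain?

Split inversions: 8

Count, for every r in R, how many entries of L exceed r:
r = 9: 13, 14, 23, 24 → 4
r = 19: 23, 24 → 2
r = 20: 23, 24 → 2
r = 25: none → 0
Cross-inversions: 4 + 2 + 2 + 0 = 8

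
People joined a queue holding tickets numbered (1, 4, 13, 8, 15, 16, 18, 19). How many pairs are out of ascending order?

There is 1 inversion.

For each element, count later entries that are smaller:
1 → none → 0
4 → none → 0
13 → 8 → 1
8 → none → 0
15 → none → 0
16 → none → 0
18 → none → 0
19 → none → 0
Sum: 0 + 0 + 1 + 0 + 0 + 0 + 0 + 0 = 1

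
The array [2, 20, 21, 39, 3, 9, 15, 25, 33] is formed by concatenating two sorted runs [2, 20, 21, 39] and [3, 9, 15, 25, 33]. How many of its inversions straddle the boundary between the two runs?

For each element r of the right run, count left-run elements greater than r:
r = 3: 20, 21, 39 → 3
r = 9: 20, 21, 39 → 3
r = 15: 20, 21, 39 → 3
r = 25: 39 → 1
r = 33: 39 → 1
Cross-inversions: 3 + 3 + 3 + 1 + 1 = 11

11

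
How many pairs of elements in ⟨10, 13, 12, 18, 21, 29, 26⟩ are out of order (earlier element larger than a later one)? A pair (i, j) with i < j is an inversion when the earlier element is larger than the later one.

Listing every pair i<j with a[i]>a[j] (using 1-based positions):
(2,3): 13 > 12
(6,7): 29 > 26
That's 2 pairs.

There are 2 inversions.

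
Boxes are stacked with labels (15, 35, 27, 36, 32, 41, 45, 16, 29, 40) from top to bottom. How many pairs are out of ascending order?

16

Element-by-element contributions:
15: 0
35: 4
27: 1
36: 3
32: 2
41: 3
45: 3
16: 0
29: 0
40: 0
Sum: 0 + 4 + 1 + 3 + 2 + 3 + 3 + 0 + 0 + 0 = 16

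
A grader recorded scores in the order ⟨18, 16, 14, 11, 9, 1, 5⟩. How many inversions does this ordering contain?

Element-by-element contributions:
18 → 16, 14, 11, 9, 1, 5 → 6
16 → 14, 11, 9, 1, 5 → 5
14 → 11, 9, 1, 5 → 4
11 → 9, 1, 5 → 3
9 → 1, 5 → 2
1 → none → 0
5 → none → 0
Sum: 6 + 5 + 4 + 3 + 2 + 0 + 0 = 20

There are 20 inversions.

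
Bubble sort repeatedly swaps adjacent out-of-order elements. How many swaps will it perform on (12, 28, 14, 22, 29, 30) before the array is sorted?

Minimum adjacent swaps = number of inversions (each swap of adjacent out-of-order elements removes one inversion and no swap can remove more).
Count inversions — for each element, later elements that are smaller:
12: none → 0
28: 14, 22 → 2
14: none → 0
22: none → 0
29: none → 0
30: none → 0
Total inversions: 0 + 2 + 0 + 0 + 0 + 0 = 2

2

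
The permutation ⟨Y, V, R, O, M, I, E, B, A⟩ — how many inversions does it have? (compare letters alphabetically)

Count, for each position, how many later elements it exceeds:
Y: 8
V: 7
R: 6
O: 5
M: 4
I: 3
E: 2
B: 1
A: 0
Sum: 8 + 7 + 6 + 5 + 4 + 3 + 2 + 1 + 0 = 36

36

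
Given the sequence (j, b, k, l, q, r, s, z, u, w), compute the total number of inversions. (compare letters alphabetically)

For each element, count later entries that are smaller:
j: 1
b: 0
k: 0
l: 0
q: 0
r: 0
s: 0
z: 2
u: 0
w: 0
Sum: 1 + 0 + 0 + 0 + 0 + 0 + 0 + 2 + 0 + 0 = 3

3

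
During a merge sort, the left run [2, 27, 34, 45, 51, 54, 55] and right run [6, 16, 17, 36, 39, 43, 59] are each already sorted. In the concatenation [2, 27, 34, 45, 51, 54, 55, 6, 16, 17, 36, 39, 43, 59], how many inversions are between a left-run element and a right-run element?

Split inversions: 30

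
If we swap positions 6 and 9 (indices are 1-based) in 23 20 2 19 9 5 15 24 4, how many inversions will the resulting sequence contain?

21 inversions

Positions 6 and 9 hold 5 and 4; after swapping, the array is [23, 20, 2, 19, 9, 4, 15, 24, 5].
For each element, count later entries that are smaller:
23: 7
20: 6
2: 0
19: 4
9: 2
4: 0
15: 1
24: 1
5: 0
Sum: 7 + 6 + 0 + 4 + 2 + 0 + 1 + 1 + 0 = 21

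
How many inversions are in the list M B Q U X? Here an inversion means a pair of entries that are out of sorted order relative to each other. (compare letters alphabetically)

1 inversion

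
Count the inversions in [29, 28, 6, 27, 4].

Out-of-order index pairs (1-indexed):
(1,2): 29 > 28
(1,3): 29 > 6
(1,4): 29 > 27
(1,5): 29 > 4
(2,3): 28 > 6
(2,4): 28 > 27
(2,5): 28 > 4
(3,5): 6 > 4
(4,5): 27 > 4
That's 9 pairs.

9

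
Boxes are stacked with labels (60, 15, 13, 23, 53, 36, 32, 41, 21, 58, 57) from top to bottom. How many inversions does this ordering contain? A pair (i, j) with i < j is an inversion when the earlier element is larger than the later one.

21

Element-by-element contributions:
60: 10
15: 1
13: 0
23: 1
53: 4
36: 2
32: 1
41: 1
21: 0
58: 1
57: 0
Sum: 10 + 1 + 0 + 1 + 4 + 2 + 1 + 1 + 0 + 1 + 0 = 21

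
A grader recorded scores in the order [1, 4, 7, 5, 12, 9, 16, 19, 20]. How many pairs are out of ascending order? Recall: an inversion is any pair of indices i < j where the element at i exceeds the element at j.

2

Element-by-element contributions:
1 → none → 0
4 → none → 0
7 → 5 → 1
5 → none → 0
12 → 9 → 1
9 → none → 0
16 → none → 0
19 → none → 0
20 → none → 0
Sum: 0 + 0 + 1 + 0 + 1 + 0 + 0 + 0 + 0 = 2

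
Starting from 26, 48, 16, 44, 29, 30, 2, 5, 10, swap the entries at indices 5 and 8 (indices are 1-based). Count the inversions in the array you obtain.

Positions 5 and 8 hold 29 and 5; after swapping, the array is [26, 48, 16, 44, 5, 30, 2, 29, 10].
Element-by-element contributions:
26 → 16, 5, 2, 10 → 4
48 → 16, 44, 5, 30, 2, 29, 10 → 7
16 → 5, 2, 10 → 3
44 → 5, 30, 2, 29, 10 → 5
5 → 2 → 1
30 → 2, 29, 10 → 3
2 → none → 0
29 → 10 → 1
10 → none → 0
Sum: 4 + 7 + 3 + 5 + 1 + 3 + 0 + 1 + 0 = 24

24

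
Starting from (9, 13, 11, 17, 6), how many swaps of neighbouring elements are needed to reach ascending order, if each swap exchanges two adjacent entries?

There are 5 adjacent swaps.

The minimum number of adjacent swaps to sort an array equals its inversion count, since every such swap removes exactly one inversion.
Count inversions — for each element, later elements that are smaller:
9: 6 → 1
13: 11, 6 → 2
11: 6 → 1
17: 6 → 1
6: none → 0
Total inversions: 1 + 2 + 1 + 1 + 0 = 5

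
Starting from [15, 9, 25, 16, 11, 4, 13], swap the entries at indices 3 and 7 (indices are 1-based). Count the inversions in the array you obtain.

Positions 3 and 7 hold 25 and 13; after swapping, the array is [15, 9, 13, 16, 11, 4, 25].
Sweep left to right; for each value list the smaller values that follow it:
15 → 9, 13, 11, 4 → 4
9 → 4 → 1
13 → 11, 4 → 2
16 → 11, 4 → 2
11 → 4 → 1
4 → none → 0
25 → none → 0
Sum: 4 + 1 + 2 + 2 + 1 + 0 + 0 = 10

Inversions: 10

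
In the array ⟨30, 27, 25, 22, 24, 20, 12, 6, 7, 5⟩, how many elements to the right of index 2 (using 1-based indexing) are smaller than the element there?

8 such elements

The element at index 2 is 27.
Elements after it: 25, 22, 24, 20, 12, 6, 7, 5
Those smaller than 27: 25, 22, 24, 20, 12, 6, 7, 5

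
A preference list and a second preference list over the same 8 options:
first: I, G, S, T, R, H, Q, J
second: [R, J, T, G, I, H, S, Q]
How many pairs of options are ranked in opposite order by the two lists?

Assign each item its position (1..8) in the first ordering, then rewrite the second ordering as that position sequence:
positions: I→1, G→2, S→3, T→4, R→5, H→6, Q→7, J→8
second ordering as positions: [5, 8, 4, 2, 1, 6, 3, 7]
Discordant pairs = inversions in this position sequence.
5: 4, 2, 1, 3 → 4
8: 4, 2, 1, 6, 3, 7 → 6
4: 2, 1, 3 → 3
2: 1 → 1
1: 0
6: 3 → 1
3: 0
7: 0
Total: 4 + 6 + 3 + 1 + 0 + 1 + 0 + 0 = 15

15 pairs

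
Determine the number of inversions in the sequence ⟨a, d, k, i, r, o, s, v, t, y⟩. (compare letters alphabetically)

3 inversions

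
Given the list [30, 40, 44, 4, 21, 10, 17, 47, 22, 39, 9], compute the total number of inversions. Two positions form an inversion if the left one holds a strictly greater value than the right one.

30

Sweep left to right; for each value list the smaller values that follow it:
30: 6
40: 7
44: 7
4: 0
21: 3
10: 1
17: 1
47: 3
22: 1
39: 1
9: 0
Sum: 6 + 7 + 7 + 0 + 3 + 1 + 1 + 3 + 1 + 1 + 0 = 30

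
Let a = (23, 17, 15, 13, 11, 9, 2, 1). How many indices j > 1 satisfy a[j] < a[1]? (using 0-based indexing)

The element at index 1 is 17.
Elements after it: 15, 13, 11, 9, 2, 1
Those smaller than 17: 15, 13, 11, 9, 2, 1

6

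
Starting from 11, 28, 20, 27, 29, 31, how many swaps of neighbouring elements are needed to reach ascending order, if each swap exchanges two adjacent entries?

2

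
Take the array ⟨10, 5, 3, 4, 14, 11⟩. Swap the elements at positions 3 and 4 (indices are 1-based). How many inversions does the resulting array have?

7 inversions

Positions 3 and 4 hold 3 and 4; after swapping, the array is [10, 5, 4, 3, 14, 11].
Element-by-element contributions:
10: 3
5: 2
4: 1
3: 0
14: 1
11: 0
Sum: 3 + 2 + 1 + 0 + 1 + 0 = 7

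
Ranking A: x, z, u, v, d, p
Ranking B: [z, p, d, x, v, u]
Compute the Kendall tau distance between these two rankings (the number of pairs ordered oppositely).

Assign each item its position (1..6) in the first ordering, then rewrite the second ordering as that position sequence:
positions: x→1, z→2, u→3, v→4, d→5, p→6
second ordering as positions: [2, 6, 5, 1, 4, 3]
Discordant pairs = inversions in this position sequence.
2: 1 → 1
6: 5, 1, 4, 3 → 4
5: 1, 4, 3 → 3
1: 0
4: 3 → 1
3: 0
Total: 1 + 4 + 3 + 0 + 1 + 0 = 9

9 discordant pairs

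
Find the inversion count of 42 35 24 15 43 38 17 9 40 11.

30 inversions

Sweep left to right; for each value list the smaller values that follow it:
42: 8
35: 5
24: 4
15: 2
43: 5
38: 3
17: 2
9: 0
40: 1
11: 0
Sum: 8 + 5 + 4 + 2 + 5 + 3 + 2 + 0 + 1 + 0 = 30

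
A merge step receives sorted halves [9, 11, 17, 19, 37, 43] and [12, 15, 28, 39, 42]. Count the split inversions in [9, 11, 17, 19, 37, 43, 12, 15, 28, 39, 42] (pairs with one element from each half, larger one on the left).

Take each right-half value and tally the left-half values above it:
r = 12: 17, 19, 37, 43 → 4
r = 15: 17, 19, 37, 43 → 4
r = 28: 37, 43 → 2
r = 39: 43 → 1
r = 42: 43 → 1
Cross-inversions: 4 + 4 + 2 + 1 + 1 = 12

12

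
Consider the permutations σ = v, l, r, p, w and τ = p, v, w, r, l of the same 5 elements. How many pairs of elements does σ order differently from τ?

Assign each item its position (1..5) in the first ordering, then rewrite the second ordering as that position sequence:
positions: v→1, l→2, r→3, p→4, w→5
second ordering as positions: [4, 1, 5, 3, 2]
Discordant pairs = inversions in this position sequence.
4: 1, 3, 2 → 3
1: 0
5: 3, 2 → 2
3: 2 → 1
2: 0
Total: 3 + 0 + 2 + 1 + 0 = 6

6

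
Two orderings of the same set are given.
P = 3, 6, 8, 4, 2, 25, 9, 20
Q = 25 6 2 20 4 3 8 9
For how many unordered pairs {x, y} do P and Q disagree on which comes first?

15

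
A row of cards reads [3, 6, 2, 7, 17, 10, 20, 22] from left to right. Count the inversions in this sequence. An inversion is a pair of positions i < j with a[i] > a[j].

3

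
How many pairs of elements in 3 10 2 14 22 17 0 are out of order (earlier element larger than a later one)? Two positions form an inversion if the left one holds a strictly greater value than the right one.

There are 9 inversions.

Inversion pairs (indices are 0-based):
(0,2): 3 > 2
(0,6): 3 > 0
(1,2): 10 > 2
(1,6): 10 > 0
(2,6): 2 > 0
(3,6): 14 > 0
(4,5): 22 > 17
(4,6): 22 > 0
(5,6): 17 > 0
That's 9 pairs.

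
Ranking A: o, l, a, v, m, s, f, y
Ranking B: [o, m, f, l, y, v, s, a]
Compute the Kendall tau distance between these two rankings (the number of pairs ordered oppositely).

12 discordant pairs

Assign each item its position (1..8) in the first ordering, then rewrite the second ordering as that position sequence:
positions: o→1, l→2, a→3, v→4, m→5, s→6, f→7, y→8
second ordering as positions: [1, 5, 7, 2, 8, 4, 6, 3]
Discordant pairs = inversions in this position sequence.
1: 0
5: 2, 4, 3 → 3
7: 2, 4, 6, 3 → 4
2: 0
8: 4, 6, 3 → 3
4: 3 → 1
6: 3 → 1
3: 0
Total: 0 + 3 + 4 + 0 + 3 + 1 + 1 + 0 = 12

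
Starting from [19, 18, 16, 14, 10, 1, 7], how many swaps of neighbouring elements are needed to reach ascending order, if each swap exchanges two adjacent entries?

20 adjacent swaps

Each adjacent swap fixes exactly one inversion, so the minimum swap count equals the number of inversions.
Count inversions — for each element, later elements that are smaller:
19: 18, 16, 14, 10, 1, 7 → 6
18: 16, 14, 10, 1, 7 → 5
16: 14, 10, 1, 7 → 4
14: 10, 1, 7 → 3
10: 1, 7 → 2
1: none → 0
7: none → 0
Total inversions: 6 + 5 + 4 + 3 + 2 + 0 + 0 = 20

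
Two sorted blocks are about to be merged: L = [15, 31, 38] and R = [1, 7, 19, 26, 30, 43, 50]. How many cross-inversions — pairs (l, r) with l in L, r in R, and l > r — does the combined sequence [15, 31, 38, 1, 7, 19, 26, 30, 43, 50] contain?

Take each right-half value and tally the left-half values above it:
r = 1: 15, 31, 38 → 3
r = 7: 15, 31, 38 → 3
r = 19: 31, 38 → 2
r = 26: 31, 38 → 2
r = 30: 31, 38 → 2
r = 43: none → 0
r = 50: none → 0
Cross-inversions: 3 + 3 + 2 + 2 + 2 + 0 + 0 = 12

12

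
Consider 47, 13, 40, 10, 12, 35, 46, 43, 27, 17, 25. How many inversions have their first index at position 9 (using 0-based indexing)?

0 such elements

The element at index 9 is 17.
Elements after it: 25
None of them are smaller than 17.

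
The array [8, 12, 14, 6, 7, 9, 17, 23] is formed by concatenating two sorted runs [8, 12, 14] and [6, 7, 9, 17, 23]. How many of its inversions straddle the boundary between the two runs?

For each element r of the right run, count left-run elements greater than r:
r = 6: 8, 12, 14 → 3
r = 7: 8, 12, 14 → 3
r = 9: 12, 14 → 2
r = 17: none → 0
r = 23: none → 0
Cross-inversions: 3 + 3 + 2 + 0 + 0 = 8

Cross-inversions: 8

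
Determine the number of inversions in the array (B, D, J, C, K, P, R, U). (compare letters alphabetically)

2

Count, for each position, how many later elements it exceeds:
B: 0
D: 1
J: 1
C: 0
K: 0
P: 0
R: 0
U: 0
Sum: 0 + 1 + 1 + 0 + 0 + 0 + 0 + 0 = 2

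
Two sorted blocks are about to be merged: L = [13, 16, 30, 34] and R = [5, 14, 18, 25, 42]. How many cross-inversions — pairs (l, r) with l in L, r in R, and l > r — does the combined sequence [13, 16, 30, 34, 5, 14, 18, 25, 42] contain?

Take each right-half value and tally the left-half values above it:
r = 5: 13, 16, 30, 34 → 4
r = 14: 16, 30, 34 → 3
r = 18: 30, 34 → 2
r = 25: 30, 34 → 2
r = 42: none → 0
Cross-inversions: 4 + 3 + 2 + 2 + 0 = 11

11 split inversions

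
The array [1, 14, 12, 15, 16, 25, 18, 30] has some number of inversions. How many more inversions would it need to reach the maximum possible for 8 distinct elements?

26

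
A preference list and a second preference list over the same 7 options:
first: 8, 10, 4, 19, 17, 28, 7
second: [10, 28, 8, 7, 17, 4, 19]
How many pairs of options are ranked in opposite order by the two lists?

Pairs: 10

Assign each item its position (1..7) in the first ordering, then rewrite the second ordering as that position sequence:
positions: 8→1, 10→2, 4→3, 19→4, 17→5, 28→6, 7→7
second ordering as positions: [2, 6, 1, 7, 5, 3, 4]
Discordant pairs = inversions in this position sequence.
2: 1 → 1
6: 1, 5, 3, 4 → 4
1: 0
7: 5, 3, 4 → 3
5: 3, 4 → 2
3: 0
4: 0
Total: 1 + 4 + 0 + 3 + 2 + 0 + 0 = 10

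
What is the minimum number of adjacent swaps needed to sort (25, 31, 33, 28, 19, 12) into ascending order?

Adjacent swaps: 11

The minimum number of adjacent swaps to sort an array equals its inversion count, since every such swap removes exactly one inversion.
Count inversions — for each element, later elements that are smaller:
25: 19, 12 → 2
31: 28, 19, 12 → 3
33: 28, 19, 12 → 3
28: 19, 12 → 2
19: 12 → 1
12: none → 0
Total inversions: 2 + 3 + 3 + 2 + 1 + 0 = 11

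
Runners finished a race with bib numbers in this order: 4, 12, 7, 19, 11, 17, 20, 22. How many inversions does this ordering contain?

Out-of-order pairs: 4

Count, for each position, how many later elements it exceeds:
4: 0
12: 2
7: 0
19: 2
11: 0
17: 0
20: 0
22: 0
Sum: 0 + 2 + 0 + 2 + 0 + 0 + 0 + 0 = 4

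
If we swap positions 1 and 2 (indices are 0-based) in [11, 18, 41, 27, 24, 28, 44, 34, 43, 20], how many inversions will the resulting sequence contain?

15

Positions 1 and 2 hold 18 and 41; after swapping, the array is [11, 41, 18, 27, 24, 28, 44, 34, 43, 20].
For each element, count later entries that are smaller:
11 → none → 0
41 → 18, 27, 24, 28, 34, 20 → 6
18 → none → 0
27 → 24, 20 → 2
24 → 20 → 1
28 → 20 → 1
44 → 34, 43, 20 → 3
34 → 20 → 1
43 → 20 → 1
20 → none → 0
Sum: 0 + 6 + 0 + 2 + 1 + 1 + 3 + 1 + 1 + 0 = 15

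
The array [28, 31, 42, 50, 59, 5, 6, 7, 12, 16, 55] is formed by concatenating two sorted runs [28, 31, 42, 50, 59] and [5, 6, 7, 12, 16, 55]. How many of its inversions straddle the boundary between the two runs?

26

Count, for every r in R, how many entries of L exceed r:
r = 5: 28, 31, 42, 50, 59 → 5
r = 6: 28, 31, 42, 50, 59 → 5
r = 7: 28, 31, 42, 50, 59 → 5
r = 12: 28, 31, 42, 50, 59 → 5
r = 16: 28, 31, 42, 50, 59 → 5
r = 55: 59 → 1
Cross-inversions: 5 + 5 + 5 + 5 + 5 + 1 = 26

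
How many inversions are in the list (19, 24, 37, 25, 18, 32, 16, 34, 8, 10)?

29

Element-by-element contributions:
19 → 18, 16, 8, 10 → 4
24 → 18, 16, 8, 10 → 4
37 → 25, 18, 32, 16, 34, 8, 10 → 7
25 → 18, 16, 8, 10 → 4
18 → 16, 8, 10 → 3
32 → 16, 8, 10 → 3
16 → 8, 10 → 2
34 → 8, 10 → 2
8 → none → 0
10 → none → 0
Sum: 4 + 4 + 7 + 4 + 3 + 3 + 2 + 2 + 0 + 0 = 29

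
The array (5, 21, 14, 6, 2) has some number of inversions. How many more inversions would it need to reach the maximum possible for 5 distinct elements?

3

Maximum inversions for 5 distinct elements is C(5, 2) = 5·4/2 = 10.
Current inversions — for each element, count later smaller elements:
5: 1
21: 3
14: 2
6: 1
2: 0
Current total: 1 + 3 + 2 + 1 + 0 = 7
Shortfall: 10 − 7 = 3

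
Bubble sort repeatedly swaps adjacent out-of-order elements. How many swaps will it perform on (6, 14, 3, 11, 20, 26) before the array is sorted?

Each adjacent swap fixes exactly one inversion, so the minimum swap count equals the number of inversions.
Count inversions — for each element, later elements that are smaller:
6: 3 → 1
14: 3, 11 → 2
3: none → 0
11: none → 0
20: none → 0
26: none → 0
Total inversions: 1 + 2 + 0 + 0 + 0 + 0 = 3

Swaps: 3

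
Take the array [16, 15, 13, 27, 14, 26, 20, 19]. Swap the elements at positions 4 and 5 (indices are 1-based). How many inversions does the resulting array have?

There are 11 inversions.

Positions 4 and 5 hold 27 and 14; after swapping, the array is [16, 15, 13, 14, 27, 26, 20, 19].
Count, for each position, how many later elements it exceeds:
16: 3
15: 2
13: 0
14: 0
27: 3
26: 2
20: 1
19: 0
Sum: 3 + 2 + 0 + 0 + 3 + 2 + 1 + 0 = 11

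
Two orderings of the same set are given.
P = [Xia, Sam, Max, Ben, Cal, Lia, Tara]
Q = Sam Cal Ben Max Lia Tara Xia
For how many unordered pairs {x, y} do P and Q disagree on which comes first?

9

Assign each item its position (1..7) in the first ordering, then rewrite the second ordering as that position sequence:
positions: Xia→1, Sam→2, Max→3, Ben→4, Cal→5, Lia→6, Tara→7
second ordering as positions: [2, 5, 4, 3, 6, 7, 1]
Discordant pairs = inversions in this position sequence.
2: 1 → 1
5: 4, 3, 1 → 3
4: 3, 1 → 2
3: 1 → 1
6: 1 → 1
7: 1 → 1
1: 0
Total: 1 + 3 + 2 + 1 + 1 + 1 + 0 = 9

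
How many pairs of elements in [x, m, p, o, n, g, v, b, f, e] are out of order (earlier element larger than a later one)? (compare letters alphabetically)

Element-by-element contributions:
x: 9
m: 4
p: 6
o: 5
n: 4
g: 3
v: 3
b: 0
f: 1
e: 0
Sum: 9 + 4 + 6 + 5 + 4 + 3 + 3 + 0 + 1 + 0 = 35

35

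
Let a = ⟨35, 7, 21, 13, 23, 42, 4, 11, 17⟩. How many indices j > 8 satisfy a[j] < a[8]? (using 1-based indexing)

0

The element at index 8 is 11.
Elements after it: 17
None of them are smaller than 11.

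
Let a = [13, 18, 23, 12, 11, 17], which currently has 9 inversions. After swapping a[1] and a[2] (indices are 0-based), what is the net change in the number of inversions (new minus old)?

Positions 1 and 2 hold 18 and 23; after swapping, the array is [13, 23, 18, 12, 11, 17].
For each element, count later entries that are smaller:
13 → 12, 11 → 2
23 → 18, 12, 11, 17 → 4
18 → 12, 11, 17 → 3
12 → 11 → 1
11 → none → 0
17 → none → 0
Sum: 2 + 4 + 3 + 1 + 0 + 0 = 10
Change: 10 − 9 = +1

+1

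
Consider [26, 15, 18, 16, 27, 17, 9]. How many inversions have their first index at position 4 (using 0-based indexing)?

The element at index 4 is 27.
Elements after it: 17, 9
Those smaller than 27: 17, 9

2 such elements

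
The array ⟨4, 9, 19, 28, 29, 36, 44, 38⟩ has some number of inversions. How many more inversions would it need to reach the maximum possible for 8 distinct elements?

Maximum inversions for 8 distinct elements is C(8, 2) = 8·7/2 = 28.
Current inversions — for each element, count later smaller elements:
4: 0
9: 0
19: 0
28: 0
29: 0
36: 0
44: 1
38: 0
Current total: 0 + 0 + 0 + 0 + 0 + 0 + 1 + 0 = 1
Shortfall: 28 − 1 = 27

27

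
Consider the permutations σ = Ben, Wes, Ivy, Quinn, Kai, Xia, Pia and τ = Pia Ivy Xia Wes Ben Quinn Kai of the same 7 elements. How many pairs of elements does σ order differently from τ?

13 discordant pairs

Assign each item its position (1..7) in the first ordering, then rewrite the second ordering as that position sequence:
positions: Ben→1, Wes→2, Ivy→3, Quinn→4, Kai→5, Xia→6, Pia→7
second ordering as positions: [7, 3, 6, 2, 1, 4, 5]
Discordant pairs = inversions in this position sequence.
7: 3, 6, 2, 1, 4, 5 → 6
3: 2, 1 → 2
6: 2, 1, 4, 5 → 4
2: 1 → 1
1: 0
4: 0
5: 0
Total: 6 + 2 + 4 + 1 + 0 + 0 + 0 = 13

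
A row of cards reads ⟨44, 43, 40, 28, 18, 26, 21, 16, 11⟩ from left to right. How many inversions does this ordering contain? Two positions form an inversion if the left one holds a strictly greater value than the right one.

Sweep left to right; for each value list the smaller values that follow it:
44 → 43, 40, 28, 18, 26, 21, 16, 11 → 8
43 → 40, 28, 18, 26, 21, 16, 11 → 7
40 → 28, 18, 26, 21, 16, 11 → 6
28 → 18, 26, 21, 16, 11 → 5
18 → 16, 11 → 2
26 → 21, 16, 11 → 3
21 → 16, 11 → 2
16 → 11 → 1
11 → none → 0
Sum: 8 + 7 + 6 + 5 + 2 + 3 + 2 + 1 + 0 = 34

34 out-of-order pairs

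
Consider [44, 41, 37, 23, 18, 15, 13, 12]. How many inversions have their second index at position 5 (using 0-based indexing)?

The element at index 5 is 15.
Elements before it: 44, 41, 37, 23, 18
Those larger than 15: 44, 41, 37, 23, 18

5 such elements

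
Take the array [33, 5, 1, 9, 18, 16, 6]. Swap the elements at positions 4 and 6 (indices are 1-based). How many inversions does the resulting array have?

There are 12 inversions.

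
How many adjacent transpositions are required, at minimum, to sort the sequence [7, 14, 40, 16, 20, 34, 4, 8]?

The minimum number of adjacent swaps to sort an array equals its inversion count, since every such swap removes exactly one inversion.
Count inversions — for each element, later elements that are smaller:
7: 4 → 1
14: 4, 8 → 2
40: 16, 20, 34, 4, 8 → 5
16: 4, 8 → 2
20: 4, 8 → 2
34: 4, 8 → 2
4: none → 0
8: none → 0
Total inversions: 1 + 2 + 5 + 2 + 2 + 2 + 0 + 0 = 14

There are 14 adjacent swaps.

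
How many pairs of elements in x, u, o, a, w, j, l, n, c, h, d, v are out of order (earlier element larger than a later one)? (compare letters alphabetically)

43 inversions

For each element, count later entries that are smaller:
x → u, o, a, w, j, l, n, c, h, d, v → 11
u → o, a, j, l, n, c, h, d → 8
o → a, j, l, n, c, h, d → 7
a → none → 0
w → j, l, n, c, h, d, v → 7
j → c, h, d → 3
l → c, h, d → 3
n → c, h, d → 3
c → none → 0
h → d → 1
d → none → 0
v → none → 0
Sum: 11 + 8 + 7 + 0 + 7 + 3 + 3 + 3 + 0 + 1 + 0 + 0 = 43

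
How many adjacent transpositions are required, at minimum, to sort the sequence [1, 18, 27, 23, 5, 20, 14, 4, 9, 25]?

The minimum number of adjacent swaps to sort an array equals its inversion count, since every such swap removes exactly one inversion.
Count inversions — for each element, later elements that are smaller:
1: none → 0
18: 5, 14, 4, 9 → 4
27: 23, 5, 20, 14, 4, 9, 25 → 7
23: 5, 20, 14, 4, 9 → 5
5: 4 → 1
20: 14, 4, 9 → 3
14: 4, 9 → 2
4: none → 0
9: none → 0
25: none → 0
Total inversions: 0 + 4 + 7 + 5 + 1 + 3 + 2 + 0 + 0 + 0 = 22

There are 22 swaps.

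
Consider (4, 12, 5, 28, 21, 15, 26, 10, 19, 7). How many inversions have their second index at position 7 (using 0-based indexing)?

5

The element at index 7 is 10.
Elements before it: 4, 12, 5, 28, 21, 15, 26
Those larger than 10: 12, 28, 21, 15, 26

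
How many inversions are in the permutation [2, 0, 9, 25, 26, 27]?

Count, for each position, how many later elements it exceeds:
2 → 0 → 1
0 → none → 0
9 → none → 0
25 → none → 0
26 → none → 0
27 → none → 0
Sum: 1 + 0 + 0 + 0 + 0 + 0 = 1

There is 1 inversion.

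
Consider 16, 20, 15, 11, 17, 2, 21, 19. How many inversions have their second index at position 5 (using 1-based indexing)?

1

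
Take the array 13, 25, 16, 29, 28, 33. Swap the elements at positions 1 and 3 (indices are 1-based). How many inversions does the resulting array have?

There are 3 inversions.

Positions 1 and 3 hold 13 and 16; after swapping, the array is [16, 25, 13, 29, 28, 33].
Count, for each position, how many later elements it exceeds:
16: 1
25: 1
13: 0
29: 1
28: 0
33: 0
Sum: 1 + 1 + 0 + 1 + 0 + 0 = 3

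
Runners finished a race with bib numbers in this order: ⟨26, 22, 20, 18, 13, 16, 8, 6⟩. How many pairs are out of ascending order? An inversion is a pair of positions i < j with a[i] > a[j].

27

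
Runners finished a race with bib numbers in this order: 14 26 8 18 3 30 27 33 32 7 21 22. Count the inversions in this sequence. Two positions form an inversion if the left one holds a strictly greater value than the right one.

27

Count, for each position, how many later elements it exceeds:
14: 3
26: 6
8: 2
18: 2
3: 0
30: 4
27: 3
33: 4
32: 3
7: 0
21: 0
22: 0
Sum: 3 + 6 + 2 + 2 + 0 + 4 + 3 + 4 + 3 + 0 + 0 + 0 = 27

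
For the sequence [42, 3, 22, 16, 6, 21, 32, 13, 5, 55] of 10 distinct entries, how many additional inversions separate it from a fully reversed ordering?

23

Maximum inversions for 10 distinct elements is C(10, 2) = 10·9/2 = 45.
Current inversions — for each element, count later smaller elements:
42: 8
3: 0
22: 5
16: 3
6: 1
21: 2
32: 2
13: 1
5: 0
55: 0
Current total: 8 + 0 + 5 + 3 + 1 + 2 + 2 + 1 + 0 + 0 = 22
Shortfall: 45 − 22 = 23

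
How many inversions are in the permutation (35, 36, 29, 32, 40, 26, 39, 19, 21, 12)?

33

Sweep left to right; for each value list the smaller values that follow it:
35: 6
36: 6
29: 4
32: 4
40: 5
26: 3
39: 3
19: 1
21: 1
12: 0
Sum: 6 + 6 + 4 + 4 + 5 + 3 + 3 + 1 + 1 + 0 = 33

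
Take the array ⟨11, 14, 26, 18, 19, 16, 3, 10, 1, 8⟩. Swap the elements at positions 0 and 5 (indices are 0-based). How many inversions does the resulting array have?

Positions 0 and 5 hold 11 and 16; after swapping, the array is [16, 14, 26, 18, 19, 11, 3, 10, 1, 8].
Count, for each position, how many later elements it exceeds:
16: 6
14: 5
26: 7
18: 5
19: 5
11: 4
3: 1
10: 2
1: 0
8: 0
Sum: 6 + 5 + 7 + 5 + 5 + 4 + 1 + 2 + 0 + 0 = 35

There are 35 inversions.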